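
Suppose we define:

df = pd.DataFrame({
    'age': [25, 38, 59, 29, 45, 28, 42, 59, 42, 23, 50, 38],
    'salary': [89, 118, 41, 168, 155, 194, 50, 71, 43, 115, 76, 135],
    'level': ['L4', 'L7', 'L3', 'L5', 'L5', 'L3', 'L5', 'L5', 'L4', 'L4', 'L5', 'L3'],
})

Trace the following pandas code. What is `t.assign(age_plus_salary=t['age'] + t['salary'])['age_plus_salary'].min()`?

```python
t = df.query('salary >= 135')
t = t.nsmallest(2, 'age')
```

filter rows where salary >= 135:
    age  salary level
3    29     168    L5
4    45     155    L5
5    28     194    L3
11   38     135    L3
take 2 rows with smallest age:
   age  salary level
5   28     194    L3
3   29     168    L5
add column age_plus_salary = t['age'] + t['salary']:
   age  salary level  age_plus_salary
5   28     194    L3              222
3   29     168    L5              197
Finally, min of column 'age_plus_salary' = 197.

197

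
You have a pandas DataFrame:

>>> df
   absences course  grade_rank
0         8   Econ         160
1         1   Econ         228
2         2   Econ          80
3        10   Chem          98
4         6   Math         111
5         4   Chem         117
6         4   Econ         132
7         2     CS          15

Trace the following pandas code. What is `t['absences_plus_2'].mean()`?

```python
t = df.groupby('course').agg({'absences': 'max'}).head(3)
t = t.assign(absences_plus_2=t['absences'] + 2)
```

8.66666666667

group by course, max of absences:
        absences
course          
CS             2
Chem          10
Econ           8
Math           6
take first 3 rows:
        absences
course          
CS             2
Chem          10
Econ           8
add column absences_plus_2 = t['absences'] + 2:
        absences  absences_plus_2
course                           
CS             2                4
Chem          10               12
Econ           8               10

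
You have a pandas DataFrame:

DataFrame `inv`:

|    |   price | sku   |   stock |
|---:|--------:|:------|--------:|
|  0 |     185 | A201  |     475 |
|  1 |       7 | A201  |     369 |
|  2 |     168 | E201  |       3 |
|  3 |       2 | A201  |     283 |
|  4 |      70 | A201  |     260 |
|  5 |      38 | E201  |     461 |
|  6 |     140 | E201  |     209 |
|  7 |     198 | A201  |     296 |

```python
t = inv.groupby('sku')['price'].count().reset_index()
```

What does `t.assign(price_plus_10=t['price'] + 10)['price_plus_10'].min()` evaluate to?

13

group by sku, count of price:
sku
A201    5
E201    3
Name: price, dtype: int64
reset_index():
    sku  price
0  A201      5
1  E201      3
add column price_plus_10 = t['price'] + 10:
    sku  price  price_plus_10
0  A201      5             15
1  E201      3             13
Reading off the min of column 'price_plus_10', we get 13.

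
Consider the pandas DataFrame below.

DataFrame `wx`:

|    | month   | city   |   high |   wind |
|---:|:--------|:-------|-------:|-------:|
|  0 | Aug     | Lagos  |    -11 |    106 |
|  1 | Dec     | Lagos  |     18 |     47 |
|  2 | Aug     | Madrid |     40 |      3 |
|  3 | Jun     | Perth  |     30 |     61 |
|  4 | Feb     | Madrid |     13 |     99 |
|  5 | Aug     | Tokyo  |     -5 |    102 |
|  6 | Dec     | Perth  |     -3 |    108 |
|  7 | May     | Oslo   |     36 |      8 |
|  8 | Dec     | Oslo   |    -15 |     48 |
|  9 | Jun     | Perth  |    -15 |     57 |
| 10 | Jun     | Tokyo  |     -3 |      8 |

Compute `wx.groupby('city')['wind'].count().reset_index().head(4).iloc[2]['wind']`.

group by city, count of wind:
city
Lagos     2
Madrid    2
Oslo      2
Perth     3
Tokyo     2
Name: wind, dtype: int64
reset_index():
     city  wind
0   Lagos     2
1  Madrid     2
2    Oslo     2
3   Perth     3
4   Tokyo     2
take first 4 rows:
     city  wind
0   Lagos     2
1  Madrid     2
2    Oslo     2
3   Perth     3
So iloc[2]['wind'] = 2.

2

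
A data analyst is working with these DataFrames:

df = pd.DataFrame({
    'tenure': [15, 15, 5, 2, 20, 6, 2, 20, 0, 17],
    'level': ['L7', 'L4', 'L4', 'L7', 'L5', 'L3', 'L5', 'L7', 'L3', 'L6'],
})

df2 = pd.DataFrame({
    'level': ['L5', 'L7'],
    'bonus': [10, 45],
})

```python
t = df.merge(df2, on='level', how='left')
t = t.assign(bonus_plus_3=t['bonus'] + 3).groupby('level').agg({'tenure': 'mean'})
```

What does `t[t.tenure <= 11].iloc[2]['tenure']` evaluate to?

11.0

merge on 'level' (how='left') → 10 rows:
   tenure level  bonus
0      15    L7   45.0
1      15    L4    NaN
2       5    L4    NaN
3       2    L7   45.0
4      20    L5   10.0
5       6    L3    NaN
6       2    L5   10.0
7      20    L7   45.0
8       0    L3    NaN
9      17    L6    NaN
add column bonus_plus_3 = t['bonus'] + 3:
   tenure level  bonus  bonus_plus_3
0      15    L7   45.0          48.0
1      15    L4    NaN           NaN
2       5    L4    NaN           NaN
3       2    L7   45.0          48.0
4      20    L5   10.0          13.0
5       6    L3    NaN           NaN
6       2    L5   10.0          13.0
7      20    L7   45.0          48.0
8       0    L3    NaN           NaN
9      17    L6    NaN           NaN
group by level, mean of tenure:
          tenure
level           
L3      3.000000
L4     10.000000
L5     11.000000
L6     17.000000
L7     12.333333
filter rows where tenure <= 11:
       tenure
level        
L3        3.0
L4       10.0
L5       11.0
Finally, value at position 2, column 'tenure' = 11.0.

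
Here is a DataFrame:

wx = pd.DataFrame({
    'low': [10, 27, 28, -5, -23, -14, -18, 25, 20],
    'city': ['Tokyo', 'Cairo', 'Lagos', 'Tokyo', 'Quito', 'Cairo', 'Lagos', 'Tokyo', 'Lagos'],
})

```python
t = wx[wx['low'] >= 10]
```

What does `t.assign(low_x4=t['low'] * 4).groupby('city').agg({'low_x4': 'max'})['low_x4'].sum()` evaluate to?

filter rows where low >= 10:
   low   city
0   10  Tokyo
1   27  Cairo
2   28  Lagos
7   25  Tokyo
8   20  Lagos
add column low_x4 = t['low'] * 4:
   low   city  low_x4
0   10  Tokyo      40
1   27  Cairo     108
2   28  Lagos     112
7   25  Tokyo     100
8   20  Lagos      80
group by city, max of low_x4:
       low_x4
city         
Cairo     108
Lagos     112
Tokyo     100

320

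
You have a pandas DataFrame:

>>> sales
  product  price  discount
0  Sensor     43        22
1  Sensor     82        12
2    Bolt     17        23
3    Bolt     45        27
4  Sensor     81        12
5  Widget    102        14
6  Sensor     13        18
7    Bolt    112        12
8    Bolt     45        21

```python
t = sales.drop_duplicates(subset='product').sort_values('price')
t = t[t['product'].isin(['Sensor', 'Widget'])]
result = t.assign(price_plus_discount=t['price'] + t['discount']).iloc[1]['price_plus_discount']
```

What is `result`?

drop duplicate product (keep=first):
  product  price  discount
0  Sensor     43        22
2    Bolt     17        23
5  Widget    102        14
sort by price:
  product  price  discount
2    Bolt     17        23
0  Sensor     43        22
5  Widget    102        14
filter rows where product in ['Sensor', 'Widget']:
  product  price  discount
0  Sensor     43        22
5  Widget    102        14
add column price_plus_discount = t['price'] + t['discount']:
  product  price  discount  price_plus_discount
0  Sensor     43        22                   65
5  Widget    102        14                  116
Finally, value at position 1, column 'price_plus_discount' = 116.

116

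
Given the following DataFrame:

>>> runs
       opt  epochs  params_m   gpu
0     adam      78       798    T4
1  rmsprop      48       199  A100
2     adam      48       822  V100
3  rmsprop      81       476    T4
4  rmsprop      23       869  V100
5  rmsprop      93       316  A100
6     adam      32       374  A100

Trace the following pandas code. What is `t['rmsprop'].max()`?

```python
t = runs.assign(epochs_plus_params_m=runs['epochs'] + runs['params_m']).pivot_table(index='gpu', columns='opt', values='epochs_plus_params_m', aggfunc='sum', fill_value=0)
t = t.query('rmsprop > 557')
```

892

add column epochs_plus_params_m = runs['epochs'] + runs['params_m']:
       opt  epochs  params_m   gpu  epochs_plus_params_m
0     adam      78       798    T4                   876
1  rmsprop      48       199  A100                   247
2     adam      48       822  V100                   870
3  rmsprop      81       476    T4                   557
4  rmsprop      23       869  V100                   892
5  rmsprop      93       316  A100                   409
6     adam      32       374  A100                   406
pivot: rows=gpu, cols=opt, sum(epochs_plus_params_m):
opt   adam  rmsprop
gpu                
A100   406      656
T4     876      557
V100   870      892
filter rows where rmsprop > 557:
opt   adam  rmsprop
gpu                
A100   406      656
V100   870      892
The max of column 'rmsprop' is 892.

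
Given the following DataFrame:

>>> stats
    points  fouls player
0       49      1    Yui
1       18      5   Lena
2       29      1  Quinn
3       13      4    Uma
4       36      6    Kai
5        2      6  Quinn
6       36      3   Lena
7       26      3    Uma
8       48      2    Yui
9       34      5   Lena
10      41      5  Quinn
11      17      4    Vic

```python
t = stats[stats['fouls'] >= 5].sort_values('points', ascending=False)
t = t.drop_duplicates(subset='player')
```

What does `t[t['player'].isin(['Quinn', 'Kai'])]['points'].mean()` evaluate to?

38.5

filter rows where fouls >= 5:
    points  fouls player
1       18      5   Lena
4       36      6    Kai
5        2      6  Quinn
9       34      5   Lena
10      41      5  Quinn
sort by points descending:
    points  fouls player
10      41      5  Quinn
4       36      6    Kai
9       34      5   Lena
1       18      5   Lena
5        2      6  Quinn
drop duplicate player (keep=first):
    points  fouls player
10      41      5  Quinn
4       36      6    Kai
9       34      5   Lena
filter rows where player in ['Quinn', 'Kai']:
    points  fouls player
10      41      5  Quinn
4       36      6    Kai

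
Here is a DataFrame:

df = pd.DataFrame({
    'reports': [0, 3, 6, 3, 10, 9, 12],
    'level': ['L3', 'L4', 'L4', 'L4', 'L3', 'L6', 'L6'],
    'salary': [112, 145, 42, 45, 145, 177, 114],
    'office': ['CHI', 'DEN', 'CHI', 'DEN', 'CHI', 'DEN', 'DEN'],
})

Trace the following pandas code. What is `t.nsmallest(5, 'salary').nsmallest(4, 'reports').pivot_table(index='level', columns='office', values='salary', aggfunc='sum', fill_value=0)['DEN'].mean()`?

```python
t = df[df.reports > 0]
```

95.0

filter rows where reports > 0:
   reports level  salary office
1        3    L4     145    DEN
2        6    L4      42    CHI
3        3    L4      45    DEN
4       10    L3     145    CHI
5        9    L6     177    DEN
6       12    L6     114    DEN
take 5 rows with smallest salary:
   reports level  salary office
2        6    L4      42    CHI
3        3    L4      45    DEN
6       12    L6     114    DEN
1        3    L4     145    DEN
4       10    L3     145    CHI
take 4 rows with smallest reports:
   reports level  salary office
3        3    L4      45    DEN
1        3    L4     145    DEN
2        6    L4      42    CHI
4       10    L3     145    CHI
pivot: rows=level, cols=office, sum(salary):
office  CHI  DEN
level           
L3      145    0
L4       42  190
Taking the mean of column 'DEN' gives 95.0.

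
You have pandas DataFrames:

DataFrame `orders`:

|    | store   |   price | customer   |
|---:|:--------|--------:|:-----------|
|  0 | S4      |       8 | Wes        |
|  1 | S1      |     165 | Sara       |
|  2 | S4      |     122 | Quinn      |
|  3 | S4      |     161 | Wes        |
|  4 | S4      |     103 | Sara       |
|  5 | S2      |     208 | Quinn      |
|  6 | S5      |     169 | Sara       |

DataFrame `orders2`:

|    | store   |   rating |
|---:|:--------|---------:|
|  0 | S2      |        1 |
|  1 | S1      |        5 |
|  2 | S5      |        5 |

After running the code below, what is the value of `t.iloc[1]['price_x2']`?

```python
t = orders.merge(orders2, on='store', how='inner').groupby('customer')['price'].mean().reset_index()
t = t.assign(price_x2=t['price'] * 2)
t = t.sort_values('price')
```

416.0

merge on 'store' (how='inner') → 3 rows:
  store  price customer  rating
0    S1    165     Sara       5
1    S2    208    Quinn       1
2    S5    169     Sara       5
group by customer, mean of price:
customer
Quinn    208.0
Sara     167.0
Name: price, dtype: float64
reset_index():
  customer  price
0    Quinn  208.0
1     Sara  167.0
add column price_x2 = t['price'] * 2:
  customer  price  price_x2
0    Quinn  208.0     416.0
1     Sara  167.0     334.0
sort by price:
  customer  price  price_x2
1     Sara  167.0     334.0
0    Quinn  208.0     416.0
Finally, value at position 1, column 'price_x2' = 416.0.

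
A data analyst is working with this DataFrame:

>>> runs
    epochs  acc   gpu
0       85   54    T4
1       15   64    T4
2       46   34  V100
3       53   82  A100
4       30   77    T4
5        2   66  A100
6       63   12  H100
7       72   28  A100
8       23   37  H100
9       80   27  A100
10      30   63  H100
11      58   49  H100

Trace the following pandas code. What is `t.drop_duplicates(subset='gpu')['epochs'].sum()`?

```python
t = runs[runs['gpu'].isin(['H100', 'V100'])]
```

filter rows where gpu in ['H100', 'V100']:
    epochs  acc   gpu
2       46   34  V100
6       63   12  H100
8       23   37  H100
10      30   63  H100
11      58   49  H100
drop duplicate gpu (keep=first):
   epochs  acc   gpu
2      46   34  V100
6      63   12  H100
Hence 109.

109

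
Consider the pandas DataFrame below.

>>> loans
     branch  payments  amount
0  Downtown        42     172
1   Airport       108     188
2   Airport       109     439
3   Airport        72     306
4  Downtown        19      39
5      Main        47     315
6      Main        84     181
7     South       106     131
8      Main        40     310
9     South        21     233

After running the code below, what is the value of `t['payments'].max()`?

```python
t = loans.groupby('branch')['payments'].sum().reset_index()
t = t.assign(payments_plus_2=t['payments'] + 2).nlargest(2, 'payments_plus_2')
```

group by branch, sum of payments:
branch
Airport     289
Downtown     61
Main        171
South       127
Name: payments, dtype: int64
reset_index():
     branch  payments
0   Airport       289
1  Downtown        61
2      Main       171
3     South       127
add column payments_plus_2 = t['payments'] + 2:
     branch  payments  payments_plus_2
0   Airport       289              291
1  Downtown        61               63
2      Main       171              173
3     South       127              129
take 2 rows with largest payments_plus_2:
    branch  payments  payments_plus_2
0  Airport       289              291
2     Main       171              173

289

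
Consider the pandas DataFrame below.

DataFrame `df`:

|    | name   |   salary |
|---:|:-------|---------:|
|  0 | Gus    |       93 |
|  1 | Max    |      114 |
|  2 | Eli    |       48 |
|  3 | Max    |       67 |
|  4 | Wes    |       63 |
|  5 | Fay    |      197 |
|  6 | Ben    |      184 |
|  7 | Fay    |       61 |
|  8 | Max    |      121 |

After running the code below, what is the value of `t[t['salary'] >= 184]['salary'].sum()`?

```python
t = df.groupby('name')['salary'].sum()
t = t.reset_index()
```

group by name, sum of salary:
name
Ben    184
Eli     48
Fay    258
Gus     93
Max    302
Wes     63
Name: salary, dtype: int64
reset_index():
  name  salary
0  Ben     184
1  Eli      48
2  Fay     258
3  Gus      93
4  Max     302
5  Wes      63
filter rows where salary >= 184:
  name  salary
0  Ben     184
2  Fay     258
4  Max     302
So sum() = 744.

744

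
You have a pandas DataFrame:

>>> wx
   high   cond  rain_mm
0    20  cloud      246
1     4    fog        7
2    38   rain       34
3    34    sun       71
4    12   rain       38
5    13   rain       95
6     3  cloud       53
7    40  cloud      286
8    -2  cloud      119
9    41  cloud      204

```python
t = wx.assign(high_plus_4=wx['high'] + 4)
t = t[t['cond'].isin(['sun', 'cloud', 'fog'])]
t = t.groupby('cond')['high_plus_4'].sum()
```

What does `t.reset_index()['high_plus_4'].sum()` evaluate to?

168

add column high_plus_4 = wx['high'] + 4:
   high   cond  rain_mm  high_plus_4
0    20  cloud      246           24
1     4    fog        7            8
2    38   rain       34           42
3    34    sun       71           38
4    12   rain       38           16
5    13   rain       95           17
6     3  cloud       53            7
7    40  cloud      286           44
8    -2  cloud      119            2
9    41  cloud      204           45
filter rows where cond in ['sun', 'cloud', 'fog']:
   high   cond  rain_mm  high_plus_4
0    20  cloud      246           24
1     4    fog        7            8
3    34    sun       71           38
6     3  cloud       53            7
7    40  cloud      286           44
8    -2  cloud      119            2
9    41  cloud      204           45
group by cond, sum of high_plus_4:
cond
cloud    122
fog        8
sun       38
Name: high_plus_4, dtype: int64
reset_index():
    cond  high_plus_4
0  cloud          122
1    fog            8
2    sun           38
Reading off the sum of column 'high_plus_4', we get 168.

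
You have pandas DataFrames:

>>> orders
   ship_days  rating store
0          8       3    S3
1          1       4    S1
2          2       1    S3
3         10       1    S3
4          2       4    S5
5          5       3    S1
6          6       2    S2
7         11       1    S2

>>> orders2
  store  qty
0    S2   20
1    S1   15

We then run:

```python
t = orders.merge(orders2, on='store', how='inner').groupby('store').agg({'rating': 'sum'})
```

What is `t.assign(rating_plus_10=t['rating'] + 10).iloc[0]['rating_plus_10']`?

merge on 'store' (how='inner') → 4 rows:
   ship_days  rating store  qty
0          1       4    S1   15
1          5       3    S1   15
2          6       2    S2   20
3         11       1    S2   20
group by store, sum of rating:
       rating
store        
S1          7
S2          3
add column rating_plus_10 = t['rating'] + 10:
       rating  rating_plus_10
store                        
S1          7              17
S2          3              13

17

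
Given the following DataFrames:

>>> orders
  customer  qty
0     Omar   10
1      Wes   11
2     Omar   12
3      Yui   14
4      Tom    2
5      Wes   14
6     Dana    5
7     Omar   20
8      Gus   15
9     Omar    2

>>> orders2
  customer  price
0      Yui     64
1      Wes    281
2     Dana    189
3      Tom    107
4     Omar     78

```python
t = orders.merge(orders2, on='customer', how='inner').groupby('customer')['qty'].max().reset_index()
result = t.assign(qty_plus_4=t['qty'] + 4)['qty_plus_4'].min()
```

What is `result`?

merge on 'customer' (how='inner') → 9 rows:
  customer  qty  price
0     Omar   10     78
1      Wes   11    281
2     Omar   12     78
3      Yui   14     64
4      Tom    2    107
5      Wes   14    281
6     Dana    5    189
7     Omar   20     78
8     Omar    2     78
group by customer, max of qty:
customer
Dana     5
Omar    20
Tom      2
Wes     14
Yui     14
Name: qty, dtype: int64
reset_index():
  customer  qty
0     Dana    5
1     Omar   20
2      Tom    2
3      Wes   14
4      Yui   14
add column qty_plus_4 = t['qty'] + 4:
  customer  qty  qty_plus_4
0     Dana    5           9
1     Omar   20          24
2      Tom    2           6
3      Wes   14          18
4      Yui   14          18
Reading off the min of column 'qty_plus_4', we get 6.

6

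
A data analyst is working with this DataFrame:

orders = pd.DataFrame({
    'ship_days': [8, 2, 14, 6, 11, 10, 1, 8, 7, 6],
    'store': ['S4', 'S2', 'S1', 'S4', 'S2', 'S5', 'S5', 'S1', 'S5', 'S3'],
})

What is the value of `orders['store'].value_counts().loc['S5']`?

3

value_counts of store:
store
S5    3
S4    2
S2    2
S1    2
S3    1
Name: count, dtype: int64
So loc['S5'] = 3.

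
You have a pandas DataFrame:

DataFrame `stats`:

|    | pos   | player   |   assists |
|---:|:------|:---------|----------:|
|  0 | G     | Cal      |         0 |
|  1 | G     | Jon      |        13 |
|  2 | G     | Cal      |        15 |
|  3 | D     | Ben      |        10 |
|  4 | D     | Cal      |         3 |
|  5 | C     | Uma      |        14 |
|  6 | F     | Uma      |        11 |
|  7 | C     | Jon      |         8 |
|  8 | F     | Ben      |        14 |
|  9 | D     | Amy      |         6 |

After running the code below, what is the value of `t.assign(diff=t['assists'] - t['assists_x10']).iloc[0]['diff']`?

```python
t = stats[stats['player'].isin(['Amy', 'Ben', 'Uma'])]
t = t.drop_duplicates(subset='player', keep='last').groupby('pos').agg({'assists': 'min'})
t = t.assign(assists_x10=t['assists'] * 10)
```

-54

filter rows where player in ['Amy', 'Ben', 'Uma']:
  pos player  assists
3   D    Ben       10
5   C    Uma       14
6   F    Uma       11
8   F    Ben       14
9   D    Amy        6
drop duplicate player (keep=last):
  pos player  assists
6   F    Uma       11
8   F    Ben       14
9   D    Amy        6
group by pos, min of assists:
     assists
pos         
D          6
F         11
add column assists_x10 = t['assists'] * 10:
     assists  assists_x10
pos                      
D          6           60
F         11          110
add column diff = t['assists'] - t['assists_x10']:
     assists  assists_x10  diff
pos                            
D          6           60   -54
F         11          110   -99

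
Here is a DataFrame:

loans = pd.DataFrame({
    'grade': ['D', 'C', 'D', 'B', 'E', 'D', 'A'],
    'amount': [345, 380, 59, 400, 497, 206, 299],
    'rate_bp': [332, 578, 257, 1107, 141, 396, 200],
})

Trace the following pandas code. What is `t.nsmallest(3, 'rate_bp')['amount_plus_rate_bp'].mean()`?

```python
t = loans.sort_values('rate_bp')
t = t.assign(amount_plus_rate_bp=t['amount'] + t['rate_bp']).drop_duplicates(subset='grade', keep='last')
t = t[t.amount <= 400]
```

sort by rate_bp:
  grade  amount  rate_bp
4     E     497      141
6     A     299      200
2     D      59      257
0     D     345      332
5     D     206      396
1     C     380      578
3     B     400     1107
add column amount_plus_rate_bp = t['amount'] + t['rate_bp']:
  grade  amount  rate_bp  amount_plus_rate_bp
4     E     497      141                  638
6     A     299      200                  499
2     D      59      257                  316
0     D     345      332                  677
5     D     206      396                  602
1     C     380      578                  958
3     B     400     1107                 1507
drop duplicate grade (keep=last):
  grade  amount  rate_bp  amount_plus_rate_bp
4     E     497      141                  638
6     A     299      200                  499
5     D     206      396                  602
1     C     380      578                  958
3     B     400     1107                 1507
filter rows where amount <= 400:
  grade  amount  rate_bp  amount_plus_rate_bp
6     A     299      200                  499
5     D     206      396                  602
1     C     380      578                  958
3     B     400     1107                 1507
take 3 rows with smallest rate_bp:
  grade  amount  rate_bp  amount_plus_rate_bp
6     A     299      200                  499
5     D     206      396                  602
1     C     380      578                  958
Taking the mean of column 'amount_plus_rate_bp' gives 686.333333333.

686.333333333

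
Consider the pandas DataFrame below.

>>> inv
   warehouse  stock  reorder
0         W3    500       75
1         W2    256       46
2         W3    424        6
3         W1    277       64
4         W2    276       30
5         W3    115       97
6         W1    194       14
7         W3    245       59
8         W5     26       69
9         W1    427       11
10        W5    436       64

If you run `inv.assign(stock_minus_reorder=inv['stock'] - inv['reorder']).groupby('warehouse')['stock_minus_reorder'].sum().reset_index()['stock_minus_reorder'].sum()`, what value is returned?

2641

add column stock_minus_reorder = inv['stock'] - inv['reorder']:
   warehouse  stock  reorder  stock_minus_reorder
0         W3    500       75                  425
1         W2    256       46                  210
2         W3    424        6                  418
3         W1    277       64                  213
4         W2    276       30                  246
5         W3    115       97                   18
6         W1    194       14                  180
7         W3    245       59                  186
8         W5     26       69                  -43
9         W1    427       11                  416
10        W5    436       64                  372
group by warehouse, sum of stock_minus_reorder:
warehouse
W1     809
W2     456
W3    1047
W5     329
Name: stock_minus_reorder, dtype: int64
reset_index():
  warehouse  stock_minus_reorder
0        W1                  809
1        W2                  456
2        W3                 1047
3        W5                  329
Reading off the sum of column 'stock_minus_reorder', we get 2641.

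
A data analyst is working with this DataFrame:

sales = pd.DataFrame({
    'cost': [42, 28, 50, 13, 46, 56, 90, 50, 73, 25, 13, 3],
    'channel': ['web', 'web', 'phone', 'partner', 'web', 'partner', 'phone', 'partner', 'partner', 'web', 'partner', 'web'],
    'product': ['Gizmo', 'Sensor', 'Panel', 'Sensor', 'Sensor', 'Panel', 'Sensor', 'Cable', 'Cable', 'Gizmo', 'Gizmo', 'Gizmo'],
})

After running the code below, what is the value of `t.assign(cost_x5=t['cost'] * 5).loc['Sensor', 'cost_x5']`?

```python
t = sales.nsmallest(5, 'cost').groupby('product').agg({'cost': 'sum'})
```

take 5 rows with smallest cost:
    cost  channel product
11     3      web   Gizmo
3     13  partner  Sensor
10    13  partner   Gizmo
9     25      web   Gizmo
1     28      web  Sensor
group by product, sum of cost:
         cost
product      
Gizmo      41
Sensor     41
add column cost_x5 = t['cost'] * 5:
         cost  cost_x5
product               
Gizmo      41      205
Sensor     41      205
Taking the value at row 'Sensor', column 'cost_x5' gives 205.

205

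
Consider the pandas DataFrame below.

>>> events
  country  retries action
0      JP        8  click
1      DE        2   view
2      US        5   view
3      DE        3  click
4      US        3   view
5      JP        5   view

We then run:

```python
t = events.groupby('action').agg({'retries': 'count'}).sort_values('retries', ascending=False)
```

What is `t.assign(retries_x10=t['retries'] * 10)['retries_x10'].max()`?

group by action, count of retries:
        retries
action         
click         2
view          4
sort by retries descending:
        retries
action         
view          4
click         2
add column retries_x10 = t['retries'] * 10:
        retries  retries_x10
action                      
view          4           40
click         2           20
max of column 'retries_x10' → 40

40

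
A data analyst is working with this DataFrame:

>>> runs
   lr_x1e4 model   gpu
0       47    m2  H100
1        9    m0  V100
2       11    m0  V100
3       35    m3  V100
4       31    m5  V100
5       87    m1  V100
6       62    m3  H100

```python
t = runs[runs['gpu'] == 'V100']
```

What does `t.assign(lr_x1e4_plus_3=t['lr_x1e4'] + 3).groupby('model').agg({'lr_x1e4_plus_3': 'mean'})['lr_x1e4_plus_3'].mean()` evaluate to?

43.75

filter rows where gpu == 'V100':
   lr_x1e4 model   gpu
1        9    m0  V100
2       11    m0  V100
3       35    m3  V100
4       31    m5  V100
5       87    m1  V100
add column lr_x1e4_plus_3 = t['lr_x1e4'] + 3:
   lr_x1e4 model   gpu  lr_x1e4_plus_3
1        9    m0  V100              12
2       11    m0  V100              14
3       35    m3  V100              38
4       31    m5  V100              34
5       87    m1  V100              90
group by model, mean of lr_x1e4_plus_3:
       lr_x1e4_plus_3
model                
m0               13.0
m1               90.0
m3               38.0
m5               34.0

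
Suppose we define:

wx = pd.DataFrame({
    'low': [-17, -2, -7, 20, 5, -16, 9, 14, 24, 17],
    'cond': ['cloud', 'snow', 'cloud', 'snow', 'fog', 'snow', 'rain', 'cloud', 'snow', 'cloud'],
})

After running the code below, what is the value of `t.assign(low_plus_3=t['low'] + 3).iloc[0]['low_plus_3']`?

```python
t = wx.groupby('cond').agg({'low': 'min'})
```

-14

group by cond, min of low:
       low
cond      
cloud  -17
fog      5
rain     9
snow   -16
add column low_plus_3 = t['low'] + 3:
       low  low_plus_3
cond                  
cloud  -17         -14
fog      5           8
rain     9          12
snow   -16         -13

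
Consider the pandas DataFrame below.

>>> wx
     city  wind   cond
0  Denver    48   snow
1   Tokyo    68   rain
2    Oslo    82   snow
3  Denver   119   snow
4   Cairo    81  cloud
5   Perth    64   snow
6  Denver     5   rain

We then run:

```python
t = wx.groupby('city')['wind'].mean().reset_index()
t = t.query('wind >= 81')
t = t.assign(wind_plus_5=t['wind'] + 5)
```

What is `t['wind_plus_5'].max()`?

group by city, mean of wind:
city
Cairo     81.000000
Denver    57.333333
Oslo      82.000000
Perth     64.000000
Tokyo     68.000000
Name: wind, dtype: float64
reset_index():
     city       wind
0   Cairo  81.000000
1  Denver  57.333333
2    Oslo  82.000000
3   Perth  64.000000
4   Tokyo  68.000000
filter rows where wind >= 81:
    city  wind
0  Cairo  81.0
2   Oslo  82.0
add column wind_plus_5 = t['wind'] + 5:
    city  wind  wind_plus_5
0  Cairo  81.0         86.0
2   Oslo  82.0         87.0

87.0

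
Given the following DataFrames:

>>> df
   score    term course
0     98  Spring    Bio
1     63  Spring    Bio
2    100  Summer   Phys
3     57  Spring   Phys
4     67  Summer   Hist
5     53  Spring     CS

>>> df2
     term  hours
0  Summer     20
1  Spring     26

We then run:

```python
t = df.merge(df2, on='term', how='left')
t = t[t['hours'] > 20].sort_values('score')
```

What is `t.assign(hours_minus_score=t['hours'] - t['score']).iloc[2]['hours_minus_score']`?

-37

merge on 'term' (how='left') → 6 rows:
   score    term course  hours
0     98  Spring    Bio     26
1     63  Spring    Bio     26
2    100  Summer   Phys     20
3     57  Spring   Phys     26
4     67  Summer   Hist     20
5     53  Spring     CS     26
filter rows where hours > 20:
   score    term course  hours
0     98  Spring    Bio     26
1     63  Spring    Bio     26
3     57  Spring   Phys     26
5     53  Spring     CS     26
sort by score:
   score    term course  hours
5     53  Spring     CS     26
3     57  Spring   Phys     26
1     63  Spring    Bio     26
0     98  Spring    Bio     26
add column hours_minus_score = t['hours'] - t['score']:
   score    term course  hours  hours_minus_score
5     53  Spring     CS     26                -27
3     57  Spring   Phys     26                -31
1     63  Spring    Bio     26                -37
0     98  Spring    Bio     26                -72
The value at position 2, column 'hours_minus_score' is -37.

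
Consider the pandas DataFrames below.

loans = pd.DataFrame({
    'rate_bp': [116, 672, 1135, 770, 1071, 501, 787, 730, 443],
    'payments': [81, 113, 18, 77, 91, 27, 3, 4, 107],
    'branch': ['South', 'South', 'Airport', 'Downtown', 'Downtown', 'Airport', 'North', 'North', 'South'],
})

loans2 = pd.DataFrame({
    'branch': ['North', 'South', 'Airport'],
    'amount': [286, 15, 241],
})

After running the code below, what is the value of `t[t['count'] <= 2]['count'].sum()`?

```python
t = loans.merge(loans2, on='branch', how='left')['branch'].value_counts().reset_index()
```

6

merge on 'branch' (how='left') → 9 rows:
   rate_bp  payments    branch  amount
0      116        81     South    15.0
1      672       113     South    15.0
2     1135        18   Airport   241.0
3      770        77  Downtown     NaN
4     1071        91  Downtown     NaN
5      501        27   Airport   241.0
6      787         3     North   286.0
7      730         4     North   286.0
8      443       107     South    15.0
value_counts of branch:
branch
South       3
Airport     2
Downtown    2
North       2
Name: count, dtype: int64
reset_index():
     branch  count
0     South      3
1   Airport      2
2  Downtown      2
3     North      2
filter rows where count <= 2:
     branch  count
1   Airport      2
2  Downtown      2
3     North      2
So sum() = 6.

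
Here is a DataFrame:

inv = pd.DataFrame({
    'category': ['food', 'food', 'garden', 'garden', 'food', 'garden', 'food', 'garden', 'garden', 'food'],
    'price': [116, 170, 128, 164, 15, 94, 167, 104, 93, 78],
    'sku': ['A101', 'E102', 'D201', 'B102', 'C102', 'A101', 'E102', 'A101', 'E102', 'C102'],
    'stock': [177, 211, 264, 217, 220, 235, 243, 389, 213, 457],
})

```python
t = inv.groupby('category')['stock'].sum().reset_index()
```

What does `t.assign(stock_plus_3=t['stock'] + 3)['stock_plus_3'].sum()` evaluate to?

2632

group by category, sum of stock:
category
food      1308
garden    1318
Name: stock, dtype: int64
reset_index():
  category  stock
0     food   1308
1   garden   1318
add column stock_plus_3 = t['stock'] + 3:
  category  stock  stock_plus_3
0     food   1308          1311
1   garden   1318          1321
So sum() = 2632.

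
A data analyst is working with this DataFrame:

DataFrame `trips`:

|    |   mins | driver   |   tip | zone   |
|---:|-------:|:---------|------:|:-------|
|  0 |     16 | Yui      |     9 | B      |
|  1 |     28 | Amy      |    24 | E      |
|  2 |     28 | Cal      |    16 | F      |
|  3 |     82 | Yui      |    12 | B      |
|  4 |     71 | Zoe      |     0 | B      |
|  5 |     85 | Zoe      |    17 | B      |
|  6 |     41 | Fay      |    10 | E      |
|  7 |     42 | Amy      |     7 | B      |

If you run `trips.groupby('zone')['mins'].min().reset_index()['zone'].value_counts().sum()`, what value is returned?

group by zone, min of mins:
zone
B    16
E    28
F    28
Name: mins, dtype: int64
reset_index():
  zone  mins
0    B    16
1    E    28
2    F    28
value_counts of zone:
zone
B    1
E    1
F    1
Name: count, dtype: int64
So sum() = 3.

3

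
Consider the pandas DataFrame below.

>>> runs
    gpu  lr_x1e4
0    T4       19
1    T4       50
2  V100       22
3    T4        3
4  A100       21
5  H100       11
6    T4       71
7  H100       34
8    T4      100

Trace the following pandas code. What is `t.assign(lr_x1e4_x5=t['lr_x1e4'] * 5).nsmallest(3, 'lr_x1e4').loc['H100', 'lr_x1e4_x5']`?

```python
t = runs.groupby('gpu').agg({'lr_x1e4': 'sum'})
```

group by gpu, sum of lr_x1e4:
      lr_x1e4
gpu          
A100       21
H100       45
T4        243
V100       22
add column lr_x1e4_x5 = t['lr_x1e4'] * 5:
      lr_x1e4  lr_x1e4_x5
gpu                      
A100       21         105
H100       45         225
T4        243        1215
V100       22         110
take 3 rows with smallest lr_x1e4:
      lr_x1e4  lr_x1e4_x5
gpu                      
A100       21         105
V100       22         110
H100       45         225
value at row 'H100', column 'lr_x1e4_x5' → 225

225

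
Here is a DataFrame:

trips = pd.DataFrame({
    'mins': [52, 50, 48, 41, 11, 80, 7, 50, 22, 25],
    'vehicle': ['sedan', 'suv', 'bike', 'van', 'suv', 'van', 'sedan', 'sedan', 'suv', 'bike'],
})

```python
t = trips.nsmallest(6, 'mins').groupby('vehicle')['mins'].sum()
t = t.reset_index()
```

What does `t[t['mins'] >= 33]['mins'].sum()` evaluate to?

147

take 6 rows with smallest mins:
   mins vehicle
6     7   sedan
4    11     suv
8    22     suv
9    25    bike
3    41     van
2    48    bike
group by vehicle, sum of mins:
vehicle
bike     73
sedan     7
suv      33
van      41
Name: mins, dtype: int64
reset_index():
  vehicle  mins
0    bike    73
1   sedan     7
2     suv    33
3     van    41
filter rows where mins >= 33:
  vehicle  mins
0    bike    73
2     suv    33
3     van    41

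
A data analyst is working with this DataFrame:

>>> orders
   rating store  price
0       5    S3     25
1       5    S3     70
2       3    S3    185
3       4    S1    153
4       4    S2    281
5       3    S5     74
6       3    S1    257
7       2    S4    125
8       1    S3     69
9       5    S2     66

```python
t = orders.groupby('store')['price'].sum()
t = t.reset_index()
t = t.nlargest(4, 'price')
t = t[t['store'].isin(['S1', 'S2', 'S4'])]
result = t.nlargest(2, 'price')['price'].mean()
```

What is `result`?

group by store, sum of price:
store
S1    410
S2    347
S3    349
S4    125
S5     74
Name: price, dtype: int64
reset_index():
  store  price
0    S1    410
1    S2    347
2    S3    349
3    S4    125
4    S5     74
take 4 rows with largest price:
  store  price
0    S1    410
2    S3    349
1    S2    347
3    S4    125
filter rows where store in ['S1', 'S2', 'S4']:
  store  price
0    S1    410
1    S2    347
3    S4    125
take 2 rows with largest price:
  store  price
0    S1    410
1    S2    347

378.5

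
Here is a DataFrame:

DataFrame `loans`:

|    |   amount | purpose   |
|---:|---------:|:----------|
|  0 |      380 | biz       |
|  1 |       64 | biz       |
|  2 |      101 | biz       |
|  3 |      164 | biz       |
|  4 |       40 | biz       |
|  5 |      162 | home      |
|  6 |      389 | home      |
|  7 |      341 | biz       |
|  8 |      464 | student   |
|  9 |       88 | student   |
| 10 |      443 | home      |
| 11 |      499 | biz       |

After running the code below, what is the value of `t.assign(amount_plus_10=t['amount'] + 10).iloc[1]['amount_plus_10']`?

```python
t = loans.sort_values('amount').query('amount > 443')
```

509

sort by amount:
    amount  purpose
4       40      biz
1       64      biz
9       88  student
2      101      biz
5      162     home
3      164      biz
7      341      biz
0      380      biz
6      389     home
10     443     home
8      464  student
11     499      biz
filter rows where amount > 443:
    amount  purpose
8      464  student
11     499      biz
add column amount_plus_10 = t['amount'] + 10:
    amount  purpose  amount_plus_10
8      464  student             474
11     499      biz             509
value at position 1, column 'amount_plus_10' → 509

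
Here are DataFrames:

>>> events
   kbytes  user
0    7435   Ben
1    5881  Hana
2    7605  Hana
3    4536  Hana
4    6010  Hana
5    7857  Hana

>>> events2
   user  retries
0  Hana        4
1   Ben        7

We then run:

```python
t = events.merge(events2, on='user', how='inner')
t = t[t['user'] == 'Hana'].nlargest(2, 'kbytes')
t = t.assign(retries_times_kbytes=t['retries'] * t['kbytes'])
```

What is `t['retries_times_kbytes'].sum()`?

merge on 'user' (how='inner') → 6 rows:
   kbytes  user  retries
0    7435   Ben        7
1    5881  Hana        4
2    7605  Hana        4
3    4536  Hana        4
4    6010  Hana        4
5    7857  Hana        4
filter rows where user == 'Hana':
   kbytes  user  retries
1    5881  Hana        4
2    7605  Hana        4
3    4536  Hana        4
4    6010  Hana        4
5    7857  Hana        4
take 2 rows with largest kbytes:
   kbytes  user  retries
5    7857  Hana        4
2    7605  Hana        4
add column retries_times_kbytes = t['retries'] * t['kbytes']:
   kbytes  user  retries  retries_times_kbytes
5    7857  Hana        4                 31428
2    7605  Hana        4                 30420
Then the sum of column 'retries_times_kbytes': 61848

61848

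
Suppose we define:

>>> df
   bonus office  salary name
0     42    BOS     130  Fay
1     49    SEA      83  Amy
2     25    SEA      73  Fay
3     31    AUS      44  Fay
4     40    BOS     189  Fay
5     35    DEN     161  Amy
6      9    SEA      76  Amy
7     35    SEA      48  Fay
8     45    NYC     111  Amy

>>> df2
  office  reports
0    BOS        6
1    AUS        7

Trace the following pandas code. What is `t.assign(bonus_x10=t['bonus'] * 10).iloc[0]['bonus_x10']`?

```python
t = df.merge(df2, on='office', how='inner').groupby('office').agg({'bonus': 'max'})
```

merge on 'office' (how='inner') → 3 rows:
   bonus office  salary name  reports
0     42    BOS     130  Fay        6
1     31    AUS      44  Fay        7
2     40    BOS     189  Fay        6
group by office, max of bonus:
        bonus
office       
AUS        31
BOS        42
add column bonus_x10 = t['bonus'] * 10:
        bonus  bonus_x10
office                  
AUS        31        310
BOS        42        420
Taking the value at position 0, column 'bonus_x10' gives 310.

310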